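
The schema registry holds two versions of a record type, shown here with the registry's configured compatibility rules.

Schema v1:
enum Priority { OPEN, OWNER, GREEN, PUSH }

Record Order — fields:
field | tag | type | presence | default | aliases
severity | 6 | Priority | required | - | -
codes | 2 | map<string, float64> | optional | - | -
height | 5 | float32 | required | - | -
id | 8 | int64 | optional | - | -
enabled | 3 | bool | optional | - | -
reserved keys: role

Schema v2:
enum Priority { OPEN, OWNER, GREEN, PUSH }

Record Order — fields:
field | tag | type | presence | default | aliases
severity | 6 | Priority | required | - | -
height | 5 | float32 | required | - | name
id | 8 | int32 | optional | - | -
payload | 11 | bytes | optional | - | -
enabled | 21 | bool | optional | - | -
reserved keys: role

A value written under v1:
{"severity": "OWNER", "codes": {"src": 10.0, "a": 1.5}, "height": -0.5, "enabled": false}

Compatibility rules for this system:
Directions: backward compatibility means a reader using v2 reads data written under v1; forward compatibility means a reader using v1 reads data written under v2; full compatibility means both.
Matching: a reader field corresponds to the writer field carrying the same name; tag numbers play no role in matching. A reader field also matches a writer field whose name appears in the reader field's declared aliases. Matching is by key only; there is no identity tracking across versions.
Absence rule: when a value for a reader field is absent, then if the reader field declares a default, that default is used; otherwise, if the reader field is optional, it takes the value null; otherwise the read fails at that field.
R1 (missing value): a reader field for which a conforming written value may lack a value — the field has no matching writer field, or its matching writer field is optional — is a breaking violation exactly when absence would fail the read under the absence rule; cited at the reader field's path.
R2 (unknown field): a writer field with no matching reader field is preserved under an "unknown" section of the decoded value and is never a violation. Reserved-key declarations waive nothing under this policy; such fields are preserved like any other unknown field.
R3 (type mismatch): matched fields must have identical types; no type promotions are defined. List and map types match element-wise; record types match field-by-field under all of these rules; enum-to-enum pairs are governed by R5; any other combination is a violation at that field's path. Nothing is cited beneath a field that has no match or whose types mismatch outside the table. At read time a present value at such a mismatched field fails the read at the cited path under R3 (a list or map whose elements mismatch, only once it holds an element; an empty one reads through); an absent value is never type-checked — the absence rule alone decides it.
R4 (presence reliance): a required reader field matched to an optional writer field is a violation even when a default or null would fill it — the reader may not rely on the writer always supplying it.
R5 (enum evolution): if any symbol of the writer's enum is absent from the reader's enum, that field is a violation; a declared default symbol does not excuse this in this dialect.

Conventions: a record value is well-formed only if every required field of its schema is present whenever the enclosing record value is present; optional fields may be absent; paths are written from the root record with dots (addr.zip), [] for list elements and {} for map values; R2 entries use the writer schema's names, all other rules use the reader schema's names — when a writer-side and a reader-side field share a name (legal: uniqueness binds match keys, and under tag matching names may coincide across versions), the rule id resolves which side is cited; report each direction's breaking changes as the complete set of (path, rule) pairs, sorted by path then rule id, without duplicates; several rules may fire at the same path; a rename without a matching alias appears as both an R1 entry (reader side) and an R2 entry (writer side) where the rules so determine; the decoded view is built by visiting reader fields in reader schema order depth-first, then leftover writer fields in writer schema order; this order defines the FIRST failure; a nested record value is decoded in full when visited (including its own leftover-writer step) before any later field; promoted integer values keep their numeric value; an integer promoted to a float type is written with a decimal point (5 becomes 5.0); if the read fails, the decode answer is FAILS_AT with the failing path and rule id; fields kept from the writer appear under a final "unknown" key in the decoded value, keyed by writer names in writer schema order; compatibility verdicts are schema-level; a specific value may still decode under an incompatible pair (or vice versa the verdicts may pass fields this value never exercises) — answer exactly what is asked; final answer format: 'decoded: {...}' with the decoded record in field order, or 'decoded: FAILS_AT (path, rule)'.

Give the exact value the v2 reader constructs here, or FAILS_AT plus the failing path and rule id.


decoded: {"severity": "OWNER", "height": -0.5, "id": null, "payload": null, "enabled": false, "unknown": {"codes": {"src": 10.0, "a": 1.5}}}

in Order below, arrows point writer -> reader
decode walk for Order under reader schema v2:
  severity := "OWNER"
  height := -0.5
  id := null (not supplied -> null)
  payload := null (not supplied -> null)
  enabled := false
  writer codes: kept under "unknown"
  => decoded: {"severity": "OWNER", "height": -0.5, "id": null, "payload": null, "enabled": false, "unknown": {"codes": {"src": 10.0, "a": 1.5}}}
ruling out the remaining Order differences:
  field id in record Order: type int64 changed to int32 -> a verdict-level change on Order — the shown value reads the same
  field enabled in record Order: tag 3 changed to 21 -> fires no rule on Order under this dialect and leaves the result unchanged


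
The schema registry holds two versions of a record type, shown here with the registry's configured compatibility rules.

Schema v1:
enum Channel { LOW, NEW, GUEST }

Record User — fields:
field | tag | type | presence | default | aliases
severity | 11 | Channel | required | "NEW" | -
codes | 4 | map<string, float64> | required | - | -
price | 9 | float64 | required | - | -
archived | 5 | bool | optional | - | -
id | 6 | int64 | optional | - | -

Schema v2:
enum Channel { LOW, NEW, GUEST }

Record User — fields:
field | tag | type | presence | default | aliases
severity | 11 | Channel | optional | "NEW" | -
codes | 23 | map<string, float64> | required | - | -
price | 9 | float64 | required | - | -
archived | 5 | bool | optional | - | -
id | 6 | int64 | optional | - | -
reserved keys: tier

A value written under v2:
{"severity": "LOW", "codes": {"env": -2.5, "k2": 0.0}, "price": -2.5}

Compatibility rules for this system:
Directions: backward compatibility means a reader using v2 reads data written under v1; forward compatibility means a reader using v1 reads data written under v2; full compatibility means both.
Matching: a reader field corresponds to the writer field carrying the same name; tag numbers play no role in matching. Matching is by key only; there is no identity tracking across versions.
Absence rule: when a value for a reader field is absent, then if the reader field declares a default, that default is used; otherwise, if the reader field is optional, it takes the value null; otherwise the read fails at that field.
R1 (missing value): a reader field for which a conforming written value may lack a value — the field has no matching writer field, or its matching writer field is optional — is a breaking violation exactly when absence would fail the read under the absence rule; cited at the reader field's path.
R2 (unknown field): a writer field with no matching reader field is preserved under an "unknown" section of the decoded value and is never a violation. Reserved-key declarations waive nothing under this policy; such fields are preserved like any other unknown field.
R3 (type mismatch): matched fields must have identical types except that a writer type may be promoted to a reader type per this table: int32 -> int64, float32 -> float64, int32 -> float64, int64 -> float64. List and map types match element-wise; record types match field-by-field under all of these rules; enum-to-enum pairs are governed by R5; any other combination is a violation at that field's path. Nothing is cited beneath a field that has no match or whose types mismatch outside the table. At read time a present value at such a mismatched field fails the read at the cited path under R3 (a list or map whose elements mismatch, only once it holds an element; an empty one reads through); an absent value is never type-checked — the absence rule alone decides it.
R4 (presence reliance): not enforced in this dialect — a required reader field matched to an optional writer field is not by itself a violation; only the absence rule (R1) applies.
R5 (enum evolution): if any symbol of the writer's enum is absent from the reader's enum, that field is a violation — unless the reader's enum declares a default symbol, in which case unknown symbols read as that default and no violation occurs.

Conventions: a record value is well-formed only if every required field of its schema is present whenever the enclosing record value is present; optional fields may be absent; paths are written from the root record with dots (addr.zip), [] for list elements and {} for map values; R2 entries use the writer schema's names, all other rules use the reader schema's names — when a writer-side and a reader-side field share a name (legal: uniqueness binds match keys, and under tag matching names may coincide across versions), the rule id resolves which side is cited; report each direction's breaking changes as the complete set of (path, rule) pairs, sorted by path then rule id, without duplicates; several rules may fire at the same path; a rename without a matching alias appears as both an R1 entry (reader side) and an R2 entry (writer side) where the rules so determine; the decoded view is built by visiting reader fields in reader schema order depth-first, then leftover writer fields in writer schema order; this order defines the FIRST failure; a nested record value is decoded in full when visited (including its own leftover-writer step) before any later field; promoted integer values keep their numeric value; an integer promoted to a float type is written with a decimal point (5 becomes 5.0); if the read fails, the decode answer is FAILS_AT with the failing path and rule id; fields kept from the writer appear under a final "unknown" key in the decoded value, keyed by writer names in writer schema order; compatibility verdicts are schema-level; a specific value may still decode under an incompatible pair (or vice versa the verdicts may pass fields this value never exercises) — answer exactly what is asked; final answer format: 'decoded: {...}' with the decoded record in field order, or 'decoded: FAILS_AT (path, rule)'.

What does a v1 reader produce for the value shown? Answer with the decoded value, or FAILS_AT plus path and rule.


decoded: {"severity": "LOW", "codes": {"env": -2.5, "k2": 0.0}, "price": -2.5, "archived": null, "id": null}

the writer's type comes first in each User pair
decode walk for User under reader schema v1:
  severity := "LOW"
  codes := {"env": -2.5, "k2": 0.0}
  price := -2.5
  archived := null (absent, optional -> null)
  id := null (absent, optional -> null)
  => decoded: {"severity": "LOW", "codes": {"env": -2.5, "k2": 0.0}, "price": -2.5, "archived": null, "id": null}
the rest of the User diff is inert for this question:
  field codes in record User: tag 4 changed to 23 -> triggers nothing under the printed rules; the User answer is the same either way
  field severity in record User: required changed to optional -> triggers nothing under the printed rules; the User answer is the same either way


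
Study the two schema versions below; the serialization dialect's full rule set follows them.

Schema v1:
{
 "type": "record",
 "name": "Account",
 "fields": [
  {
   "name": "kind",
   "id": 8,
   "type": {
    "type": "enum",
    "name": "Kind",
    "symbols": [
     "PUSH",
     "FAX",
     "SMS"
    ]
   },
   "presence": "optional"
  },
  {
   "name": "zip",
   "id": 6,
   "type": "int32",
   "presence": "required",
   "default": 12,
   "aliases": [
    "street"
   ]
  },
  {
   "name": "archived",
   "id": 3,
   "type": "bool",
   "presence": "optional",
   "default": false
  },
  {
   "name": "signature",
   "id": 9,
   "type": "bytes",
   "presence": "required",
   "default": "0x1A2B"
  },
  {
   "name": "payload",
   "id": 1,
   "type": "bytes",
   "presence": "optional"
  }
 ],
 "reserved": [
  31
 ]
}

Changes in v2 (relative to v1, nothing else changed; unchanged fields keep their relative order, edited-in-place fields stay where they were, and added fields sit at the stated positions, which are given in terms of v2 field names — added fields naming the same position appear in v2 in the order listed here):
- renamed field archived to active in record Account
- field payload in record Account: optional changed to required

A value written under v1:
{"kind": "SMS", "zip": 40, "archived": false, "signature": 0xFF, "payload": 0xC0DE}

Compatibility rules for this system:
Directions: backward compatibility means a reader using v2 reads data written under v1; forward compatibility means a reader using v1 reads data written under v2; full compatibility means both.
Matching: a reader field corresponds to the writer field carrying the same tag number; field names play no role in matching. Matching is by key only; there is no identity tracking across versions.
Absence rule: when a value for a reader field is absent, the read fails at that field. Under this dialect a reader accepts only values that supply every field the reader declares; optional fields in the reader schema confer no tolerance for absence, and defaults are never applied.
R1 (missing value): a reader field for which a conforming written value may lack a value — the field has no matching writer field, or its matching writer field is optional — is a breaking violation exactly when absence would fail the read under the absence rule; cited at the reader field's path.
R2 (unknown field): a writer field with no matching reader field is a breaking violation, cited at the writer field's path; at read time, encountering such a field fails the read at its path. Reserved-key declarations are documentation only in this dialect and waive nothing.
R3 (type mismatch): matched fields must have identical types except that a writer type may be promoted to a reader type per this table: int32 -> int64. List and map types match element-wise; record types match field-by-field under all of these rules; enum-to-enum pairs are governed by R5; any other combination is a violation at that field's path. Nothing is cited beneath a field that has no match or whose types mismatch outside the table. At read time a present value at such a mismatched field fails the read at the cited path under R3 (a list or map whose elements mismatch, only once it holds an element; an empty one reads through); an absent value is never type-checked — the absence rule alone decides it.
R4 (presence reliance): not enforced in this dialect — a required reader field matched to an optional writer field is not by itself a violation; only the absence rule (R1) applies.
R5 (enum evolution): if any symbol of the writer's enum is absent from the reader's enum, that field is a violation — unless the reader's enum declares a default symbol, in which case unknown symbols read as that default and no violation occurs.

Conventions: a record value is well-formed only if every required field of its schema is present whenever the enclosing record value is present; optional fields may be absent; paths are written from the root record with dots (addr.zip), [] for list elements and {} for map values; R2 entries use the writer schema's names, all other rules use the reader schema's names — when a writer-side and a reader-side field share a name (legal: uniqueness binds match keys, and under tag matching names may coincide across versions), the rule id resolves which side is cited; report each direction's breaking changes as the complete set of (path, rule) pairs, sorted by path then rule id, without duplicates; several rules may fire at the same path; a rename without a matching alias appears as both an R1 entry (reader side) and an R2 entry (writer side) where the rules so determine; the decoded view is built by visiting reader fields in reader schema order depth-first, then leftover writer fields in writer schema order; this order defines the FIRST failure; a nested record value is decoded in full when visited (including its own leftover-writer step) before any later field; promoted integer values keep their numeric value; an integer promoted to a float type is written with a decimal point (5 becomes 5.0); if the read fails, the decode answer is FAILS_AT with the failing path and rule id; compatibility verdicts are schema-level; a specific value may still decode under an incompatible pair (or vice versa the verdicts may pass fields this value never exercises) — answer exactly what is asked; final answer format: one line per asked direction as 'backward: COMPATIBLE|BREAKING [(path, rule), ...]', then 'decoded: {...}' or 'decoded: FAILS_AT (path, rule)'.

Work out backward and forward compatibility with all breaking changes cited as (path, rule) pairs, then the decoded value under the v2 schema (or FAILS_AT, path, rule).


backward: BREAKING [(active, R1), (kind, R1), (payload, R1)]; forward: BREAKING [(archived, R1), (kind, R1)]; decoded: {"kind": "SMS", "zip": 40, "active": false, "signature": 0xFF, "payload": 0xC0DE}

arrows below run writer -> reader for Account
backward on Account — v2 reading data written by v1:
  kind: paired with writer kind (Kind -> Kind; writer optional)
  zip: paired with writer zip (int32 -> int32; writer required)
  active: paired with writer archived (bool -> bool; writer optional)
  signature: paired with writer signature (bytes -> bytes; writer required)
  payload: paired with writer payload (bytes -> bytes; writer optional)
  violation R1 at active
  violation R1 at kind
  violation R1 at payload
  => 3 violation(s): backward is BREAKING for Account
forward on Account — v1 reading data written by v2:
  kind: paired with writer kind (Kind -> Kind; writer optional)
  zip: paired with writer zip (int32 -> int32; writer required)
  archived: paired with writer active (bool -> bool; writer optional)
  signature: paired with writer signature (bytes -> bytes; writer required)
  payload: paired with writer payload (bytes -> bytes; writer required)
  violation R1 at archived
  violation R1 at kind
  => 2 violation(s): forward is BREAKING for Account
decode walk for Account under reader schema v2:
  kind := "SMS"
  zip := 40
  active := false (from writer archived)
  signature := 0xFF
  payload := 0xC0DE
  => decoded: {"kind": "SMS", "zip": 40, "active": false, "signature": 0xFF, "payload": 0xC0DE}


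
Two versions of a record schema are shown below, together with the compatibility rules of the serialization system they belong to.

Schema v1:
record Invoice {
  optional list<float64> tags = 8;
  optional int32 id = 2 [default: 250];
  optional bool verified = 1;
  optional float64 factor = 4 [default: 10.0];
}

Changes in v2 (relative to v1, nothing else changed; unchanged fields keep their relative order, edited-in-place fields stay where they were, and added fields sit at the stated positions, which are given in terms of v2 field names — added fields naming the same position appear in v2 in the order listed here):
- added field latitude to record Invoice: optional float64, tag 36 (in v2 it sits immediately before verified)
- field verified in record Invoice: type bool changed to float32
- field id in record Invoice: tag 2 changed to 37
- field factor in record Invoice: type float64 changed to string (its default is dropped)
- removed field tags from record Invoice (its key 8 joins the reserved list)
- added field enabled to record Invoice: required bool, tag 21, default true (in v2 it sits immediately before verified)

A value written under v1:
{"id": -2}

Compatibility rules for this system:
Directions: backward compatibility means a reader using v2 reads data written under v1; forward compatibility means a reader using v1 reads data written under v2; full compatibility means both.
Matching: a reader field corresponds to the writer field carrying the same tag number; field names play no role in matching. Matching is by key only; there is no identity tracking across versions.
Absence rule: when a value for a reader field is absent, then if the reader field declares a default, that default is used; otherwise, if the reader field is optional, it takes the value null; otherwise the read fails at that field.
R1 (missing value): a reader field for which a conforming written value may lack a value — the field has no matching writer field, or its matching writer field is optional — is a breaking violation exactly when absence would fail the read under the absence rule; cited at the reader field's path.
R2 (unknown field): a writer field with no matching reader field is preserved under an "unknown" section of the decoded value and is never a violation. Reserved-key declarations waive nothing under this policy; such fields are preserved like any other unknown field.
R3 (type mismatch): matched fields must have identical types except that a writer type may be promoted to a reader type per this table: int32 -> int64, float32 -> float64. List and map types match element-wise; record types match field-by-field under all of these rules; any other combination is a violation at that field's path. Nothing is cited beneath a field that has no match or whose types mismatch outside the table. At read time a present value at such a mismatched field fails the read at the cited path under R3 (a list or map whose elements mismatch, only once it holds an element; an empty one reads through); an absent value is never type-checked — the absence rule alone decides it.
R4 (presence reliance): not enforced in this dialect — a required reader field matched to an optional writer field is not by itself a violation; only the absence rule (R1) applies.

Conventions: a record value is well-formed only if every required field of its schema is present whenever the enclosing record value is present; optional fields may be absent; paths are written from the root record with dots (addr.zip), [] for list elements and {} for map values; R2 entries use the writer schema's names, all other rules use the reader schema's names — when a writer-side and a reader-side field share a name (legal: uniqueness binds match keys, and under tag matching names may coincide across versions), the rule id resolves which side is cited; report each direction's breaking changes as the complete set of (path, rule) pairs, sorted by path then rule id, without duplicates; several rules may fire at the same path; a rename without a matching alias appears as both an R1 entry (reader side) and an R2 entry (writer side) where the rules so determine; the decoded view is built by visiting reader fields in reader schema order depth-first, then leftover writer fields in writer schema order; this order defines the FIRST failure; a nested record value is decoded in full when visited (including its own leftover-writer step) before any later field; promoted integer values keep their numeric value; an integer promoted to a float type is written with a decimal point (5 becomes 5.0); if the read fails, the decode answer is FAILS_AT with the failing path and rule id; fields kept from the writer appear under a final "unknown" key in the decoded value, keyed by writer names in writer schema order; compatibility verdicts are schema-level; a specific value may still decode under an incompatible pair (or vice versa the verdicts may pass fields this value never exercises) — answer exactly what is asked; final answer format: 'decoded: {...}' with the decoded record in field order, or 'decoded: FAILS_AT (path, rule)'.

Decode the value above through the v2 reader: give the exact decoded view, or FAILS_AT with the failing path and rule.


each type pair in Invoice: writer, then reader
decode walk for Invoice under reader schema v2:
  id := 250 (missing; default applied)
  latitude := null (missing; optional => null)
  enabled := true (missing; default applied)
  verified := null (missing; optional => null)
  factor := null (missing; optional => null)
  writer id: kept under "unknown"
  => decoded: {"id": 250, "latitude": null, "enabled": true, "verified": null, "factor": null, "unknown": {"id": -2}}
the rest of the Invoice diff is inert for this question:
  field verified in record Invoice: type bool changed to float32 -> changes Invoice's schema-level verdicts only — the decode of this value is the same

decoded: {"id": 250, "latitude": null, "enabled": true, "verified": null, "factor": null, "unknown": {"id": -2}}


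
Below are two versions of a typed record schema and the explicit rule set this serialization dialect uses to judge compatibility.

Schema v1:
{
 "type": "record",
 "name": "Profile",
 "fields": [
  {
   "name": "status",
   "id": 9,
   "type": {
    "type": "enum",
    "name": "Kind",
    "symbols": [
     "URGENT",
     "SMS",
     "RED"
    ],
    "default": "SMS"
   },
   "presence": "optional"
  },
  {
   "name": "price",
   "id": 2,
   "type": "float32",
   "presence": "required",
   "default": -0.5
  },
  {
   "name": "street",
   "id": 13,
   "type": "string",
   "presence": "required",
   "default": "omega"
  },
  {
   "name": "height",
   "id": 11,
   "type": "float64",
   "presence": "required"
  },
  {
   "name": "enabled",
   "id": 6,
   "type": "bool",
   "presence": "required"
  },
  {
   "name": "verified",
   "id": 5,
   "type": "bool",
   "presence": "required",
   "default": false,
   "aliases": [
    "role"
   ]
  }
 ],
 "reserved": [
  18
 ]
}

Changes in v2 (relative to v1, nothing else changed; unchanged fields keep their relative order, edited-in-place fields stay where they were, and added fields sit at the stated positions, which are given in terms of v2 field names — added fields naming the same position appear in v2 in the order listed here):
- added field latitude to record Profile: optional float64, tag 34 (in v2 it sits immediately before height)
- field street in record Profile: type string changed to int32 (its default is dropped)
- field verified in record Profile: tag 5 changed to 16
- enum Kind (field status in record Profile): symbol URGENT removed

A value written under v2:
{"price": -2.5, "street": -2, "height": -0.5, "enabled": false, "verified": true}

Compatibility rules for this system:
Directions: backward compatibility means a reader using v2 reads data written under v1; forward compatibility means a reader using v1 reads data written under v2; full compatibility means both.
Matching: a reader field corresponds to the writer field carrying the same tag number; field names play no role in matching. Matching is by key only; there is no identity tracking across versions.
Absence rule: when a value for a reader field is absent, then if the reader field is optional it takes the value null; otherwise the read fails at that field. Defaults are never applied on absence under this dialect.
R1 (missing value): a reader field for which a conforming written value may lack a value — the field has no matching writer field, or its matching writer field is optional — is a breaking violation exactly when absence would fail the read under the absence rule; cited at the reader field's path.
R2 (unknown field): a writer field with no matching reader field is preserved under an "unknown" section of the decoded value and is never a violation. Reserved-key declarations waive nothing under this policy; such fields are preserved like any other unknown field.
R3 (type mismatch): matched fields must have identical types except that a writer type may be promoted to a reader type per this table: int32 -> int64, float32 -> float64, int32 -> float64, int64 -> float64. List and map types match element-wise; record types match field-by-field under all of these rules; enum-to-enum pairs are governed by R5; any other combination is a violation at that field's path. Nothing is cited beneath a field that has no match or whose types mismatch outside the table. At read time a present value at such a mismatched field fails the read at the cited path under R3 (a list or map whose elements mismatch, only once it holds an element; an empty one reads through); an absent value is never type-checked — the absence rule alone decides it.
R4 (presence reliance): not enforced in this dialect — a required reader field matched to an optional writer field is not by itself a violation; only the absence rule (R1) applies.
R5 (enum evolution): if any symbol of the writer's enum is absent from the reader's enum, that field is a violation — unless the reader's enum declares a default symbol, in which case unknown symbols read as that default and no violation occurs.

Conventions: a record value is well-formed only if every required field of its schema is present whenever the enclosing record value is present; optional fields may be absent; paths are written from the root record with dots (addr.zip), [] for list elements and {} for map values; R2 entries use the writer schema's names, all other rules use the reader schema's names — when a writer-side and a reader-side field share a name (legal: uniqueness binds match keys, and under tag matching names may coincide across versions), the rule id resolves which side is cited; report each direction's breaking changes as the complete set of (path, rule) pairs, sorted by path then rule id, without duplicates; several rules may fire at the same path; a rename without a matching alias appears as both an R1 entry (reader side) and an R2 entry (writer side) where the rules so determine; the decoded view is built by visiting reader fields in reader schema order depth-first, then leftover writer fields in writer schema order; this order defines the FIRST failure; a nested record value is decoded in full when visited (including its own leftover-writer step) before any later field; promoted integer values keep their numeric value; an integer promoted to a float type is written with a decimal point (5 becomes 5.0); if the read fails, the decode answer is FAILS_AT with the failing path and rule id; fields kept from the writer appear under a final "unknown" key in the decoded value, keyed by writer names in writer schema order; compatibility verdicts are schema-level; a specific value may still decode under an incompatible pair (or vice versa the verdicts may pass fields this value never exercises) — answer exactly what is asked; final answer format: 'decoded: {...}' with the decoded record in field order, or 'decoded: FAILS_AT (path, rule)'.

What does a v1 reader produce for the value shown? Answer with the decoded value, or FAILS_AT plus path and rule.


decoded: FAILS_AT (street, R3)

each type pair in Profile: writer, then reader
decode (reader v1):
  status := null (absent, optional -> null)
  price := -2.5
  read fails at street under R3
  => FAILS_AT (street, R3)
the rest of the Profile diff is inert for this question:
  added field latitude to record Profile: optional float64, tag 34 (in v2 it sits immediately before height) -> no rule fires on it and the decoded Profile view is identical with or without it
  field verified in record Profile: tag 5 changed to 16 -> a verdict-level change on Profile — the shown value reads the same
  enum Kind (field status in record Profile): symbol URGENT removed -> no rule fires on it and the decoded Profile view is identical with or without it


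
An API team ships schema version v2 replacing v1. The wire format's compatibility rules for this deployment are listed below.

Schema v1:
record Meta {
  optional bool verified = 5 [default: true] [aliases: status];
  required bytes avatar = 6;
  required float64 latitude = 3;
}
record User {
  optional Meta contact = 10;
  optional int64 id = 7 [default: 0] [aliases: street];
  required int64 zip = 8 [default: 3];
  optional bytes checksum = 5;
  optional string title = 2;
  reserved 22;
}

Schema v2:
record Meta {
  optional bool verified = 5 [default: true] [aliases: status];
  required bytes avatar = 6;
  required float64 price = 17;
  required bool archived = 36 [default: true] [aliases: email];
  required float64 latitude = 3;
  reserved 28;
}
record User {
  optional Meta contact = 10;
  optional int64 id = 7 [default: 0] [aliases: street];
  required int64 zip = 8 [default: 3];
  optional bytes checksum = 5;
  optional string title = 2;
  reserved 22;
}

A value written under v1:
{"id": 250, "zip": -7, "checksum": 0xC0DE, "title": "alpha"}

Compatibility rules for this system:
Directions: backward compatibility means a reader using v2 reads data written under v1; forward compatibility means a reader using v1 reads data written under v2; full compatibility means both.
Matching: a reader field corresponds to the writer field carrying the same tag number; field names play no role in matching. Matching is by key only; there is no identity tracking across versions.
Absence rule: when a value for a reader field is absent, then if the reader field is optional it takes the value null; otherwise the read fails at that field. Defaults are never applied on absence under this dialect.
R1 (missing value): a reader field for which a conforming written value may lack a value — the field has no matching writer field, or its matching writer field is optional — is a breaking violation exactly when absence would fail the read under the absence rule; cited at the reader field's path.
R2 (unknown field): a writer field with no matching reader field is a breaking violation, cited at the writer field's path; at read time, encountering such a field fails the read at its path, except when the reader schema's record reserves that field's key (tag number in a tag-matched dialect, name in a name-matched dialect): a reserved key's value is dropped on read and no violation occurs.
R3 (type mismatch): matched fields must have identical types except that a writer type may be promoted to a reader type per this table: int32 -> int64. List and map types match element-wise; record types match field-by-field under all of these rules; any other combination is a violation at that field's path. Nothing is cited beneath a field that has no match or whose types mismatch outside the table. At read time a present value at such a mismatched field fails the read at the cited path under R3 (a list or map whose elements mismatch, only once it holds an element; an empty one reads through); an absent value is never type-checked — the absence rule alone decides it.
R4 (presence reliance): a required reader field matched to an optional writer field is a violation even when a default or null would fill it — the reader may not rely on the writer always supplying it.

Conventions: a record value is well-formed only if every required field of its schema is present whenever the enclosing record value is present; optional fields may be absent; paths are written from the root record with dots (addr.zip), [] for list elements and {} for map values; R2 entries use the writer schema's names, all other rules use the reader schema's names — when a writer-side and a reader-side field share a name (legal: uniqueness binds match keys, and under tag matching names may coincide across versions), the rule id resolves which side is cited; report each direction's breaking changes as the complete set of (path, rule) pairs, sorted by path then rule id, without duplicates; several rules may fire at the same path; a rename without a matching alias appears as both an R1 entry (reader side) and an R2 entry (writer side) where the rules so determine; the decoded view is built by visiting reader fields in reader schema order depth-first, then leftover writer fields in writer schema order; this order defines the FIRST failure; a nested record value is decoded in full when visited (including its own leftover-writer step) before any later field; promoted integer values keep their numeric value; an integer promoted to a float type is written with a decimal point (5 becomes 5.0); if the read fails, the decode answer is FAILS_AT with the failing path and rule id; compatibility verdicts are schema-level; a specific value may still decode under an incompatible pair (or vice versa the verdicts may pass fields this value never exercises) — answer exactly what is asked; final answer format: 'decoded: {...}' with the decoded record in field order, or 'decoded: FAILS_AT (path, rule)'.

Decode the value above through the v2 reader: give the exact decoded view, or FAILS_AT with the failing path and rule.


arrows below run writer -> reader for User
decode (reader v2):
  contact := null (absent, optional -> null)
  id := 250
  zip := -7
  checksum := 0xC0DE
  title := "alpha"
  => decoded: {"contact": null, "id": 250, "zip": -7, "checksum": 0xC0DE, "title": "alpha"}
diffs on User not affecting the asked answer:
  added field archived to record Meta: required bool, tag 36, default true (in v2 it sits immediately before latitude) -> a verdict-level change on User — the shown value reads the same
  added field price to record Meta: required float64, tag 17 (in v2 it sits immediately before latitude) -> a verdict-level change on User — the shown value reads the same

decoded: {"contact": null, "id": 250, "zip": -7, "checksum": 0xC0DE, "title": "alpha"}


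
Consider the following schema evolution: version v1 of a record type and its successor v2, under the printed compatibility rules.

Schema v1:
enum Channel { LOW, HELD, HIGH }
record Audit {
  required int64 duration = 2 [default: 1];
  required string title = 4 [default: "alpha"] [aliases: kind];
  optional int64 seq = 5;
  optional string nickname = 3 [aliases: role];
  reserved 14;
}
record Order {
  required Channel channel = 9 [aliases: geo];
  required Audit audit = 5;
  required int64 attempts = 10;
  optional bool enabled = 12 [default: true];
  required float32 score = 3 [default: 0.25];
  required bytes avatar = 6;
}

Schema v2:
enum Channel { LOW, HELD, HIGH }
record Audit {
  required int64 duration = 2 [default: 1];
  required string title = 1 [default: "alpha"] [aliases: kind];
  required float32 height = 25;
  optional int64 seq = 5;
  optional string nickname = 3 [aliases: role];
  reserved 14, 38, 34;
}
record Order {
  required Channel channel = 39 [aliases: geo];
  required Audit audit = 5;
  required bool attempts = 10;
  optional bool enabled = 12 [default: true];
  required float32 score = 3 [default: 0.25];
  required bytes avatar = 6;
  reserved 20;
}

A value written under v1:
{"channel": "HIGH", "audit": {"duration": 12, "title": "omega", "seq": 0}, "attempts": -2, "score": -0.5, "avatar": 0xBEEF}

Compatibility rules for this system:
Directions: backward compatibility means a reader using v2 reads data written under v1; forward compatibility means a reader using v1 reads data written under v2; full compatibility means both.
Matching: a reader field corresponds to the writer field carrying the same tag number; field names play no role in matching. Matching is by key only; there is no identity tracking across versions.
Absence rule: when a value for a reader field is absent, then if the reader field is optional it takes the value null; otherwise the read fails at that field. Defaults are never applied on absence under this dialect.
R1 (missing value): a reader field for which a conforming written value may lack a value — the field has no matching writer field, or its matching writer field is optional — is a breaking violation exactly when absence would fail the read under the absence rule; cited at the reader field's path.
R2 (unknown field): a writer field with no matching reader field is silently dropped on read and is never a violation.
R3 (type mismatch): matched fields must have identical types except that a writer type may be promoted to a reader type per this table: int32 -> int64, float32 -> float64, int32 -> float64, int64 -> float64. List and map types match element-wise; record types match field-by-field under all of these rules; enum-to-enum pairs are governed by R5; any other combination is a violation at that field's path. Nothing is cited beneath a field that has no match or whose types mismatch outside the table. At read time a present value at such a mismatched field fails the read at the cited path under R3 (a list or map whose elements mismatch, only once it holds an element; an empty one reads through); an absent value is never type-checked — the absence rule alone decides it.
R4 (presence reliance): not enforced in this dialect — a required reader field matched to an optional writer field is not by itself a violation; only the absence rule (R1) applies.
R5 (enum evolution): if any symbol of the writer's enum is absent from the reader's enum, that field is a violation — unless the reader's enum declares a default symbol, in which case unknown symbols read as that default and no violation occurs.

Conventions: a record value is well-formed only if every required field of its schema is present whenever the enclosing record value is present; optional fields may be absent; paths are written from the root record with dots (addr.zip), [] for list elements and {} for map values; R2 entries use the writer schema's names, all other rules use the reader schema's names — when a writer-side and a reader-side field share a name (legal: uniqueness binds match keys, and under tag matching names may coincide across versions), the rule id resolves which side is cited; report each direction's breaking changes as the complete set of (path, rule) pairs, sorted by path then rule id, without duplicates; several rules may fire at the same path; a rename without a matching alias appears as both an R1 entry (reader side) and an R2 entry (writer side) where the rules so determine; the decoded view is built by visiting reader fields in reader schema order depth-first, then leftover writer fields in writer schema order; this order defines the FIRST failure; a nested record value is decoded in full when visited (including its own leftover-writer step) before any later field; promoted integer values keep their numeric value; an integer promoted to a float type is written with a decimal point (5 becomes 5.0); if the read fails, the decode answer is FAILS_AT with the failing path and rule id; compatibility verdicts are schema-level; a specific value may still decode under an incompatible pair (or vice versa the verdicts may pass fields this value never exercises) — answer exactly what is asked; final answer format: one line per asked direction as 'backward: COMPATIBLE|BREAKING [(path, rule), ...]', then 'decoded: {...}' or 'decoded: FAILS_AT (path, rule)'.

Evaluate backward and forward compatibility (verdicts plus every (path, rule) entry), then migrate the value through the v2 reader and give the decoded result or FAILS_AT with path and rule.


backward: BREAKING [(attempts, R3), (audit.height, R1), (audit.title, R1), (channel, R1)]; forward: BREAKING [(attempts, R3), (audit.title, R1), (channel, R1)]; decoded: FAILS_AT (channel, R1)

in Order below, arrows point writer -> reader
backward pass over Order, reader schema v2, writer schema v1:
  channel: no writer match
  audit: paired with writer audit (Audit -> Audit; writer required)
  attempts: paired with writer attempts (int64 -> bool; writer required)
  enabled: paired with writer enabled (bool -> bool; writer optional)
  score: paired with writer score (float32 -> float32; writer required)
  avatar: paired with writer avatar (bytes -> bytes; writer required)
  channel (writer side), unknown to reader
  audit.duration: paired with writer audit.duration (int64 -> int64; writer required)
  audit.title: no writer match
  audit.height: no writer match
  audit.seq: paired with writer audit.seq (int64 -> int64; writer optional)
  audit.nickname: paired with writer audit.nickname (string -> string; writer optional)
  audit.title (writer side), unknown to reader
  rule R3 violated at attempts
  rule R1 violated at audit.height
  rule R1 violated at audit.title
  rule R1 violated at channel
  => 4 violation(s): backward is BREAKING for Order
forward pass over Order, reader schema v1, writer schema v2:
  channel: no writer match
  audit: paired with writer audit (Audit -> Audit; writer required)
  attempts: paired with writer attempts (bool -> int64; writer required)
  enabled: paired with writer enabled (bool -> bool; writer optional)
  score: paired with writer score (float32 -> float32; writer required)
  avatar: paired with writer avatar (bytes -> bytes; writer required)
  channel (writer side), unknown to reader
  audit.duration: paired with writer audit.duration (int64 -> int64; writer required)
  audit.title: no writer match
  audit.seq: paired with writer audit.seq (int64 -> int64; writer optional)
  audit.nickname: paired with writer audit.nickname (string -> string; writer optional)
  audit.title (writer side), unknown to reader
  audit.height (writer side), unknown to reader
  rule R3 violated at attempts
  rule R1 violated at audit.title
  rule R1 violated at channel
  => 3 violation(s): forward is BREAKING for Order
decode (reader v2):
  read fails at channel under R1 (no fill)
  => FAILS_AT (channel, R1)
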